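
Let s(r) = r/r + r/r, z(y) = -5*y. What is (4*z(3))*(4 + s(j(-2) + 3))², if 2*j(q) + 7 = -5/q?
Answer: -2160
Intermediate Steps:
j(q) = -7/2 - 5/(2*q) (j(q) = -7/2 + (-5/q)/2 = -7/2 - 5/(2*q))
s(r) = 2 (s(r) = 1 + 1 = 2)
(4*z(3))*(4 + s(j(-2) + 3))² = (4*(-5*3))*(4 + 2)² = (4*(-15))*6² = -60*36 = -2160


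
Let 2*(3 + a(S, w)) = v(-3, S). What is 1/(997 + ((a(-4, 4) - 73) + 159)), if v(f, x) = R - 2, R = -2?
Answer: 1/1078 ≈ 0.00092764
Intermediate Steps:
v(f, x) = -4 (v(f, x) = -2 - 2 = -4)
a(S, w) = -5 (a(S, w) = -3 + (1/2)*(-4) = -3 - 2 = -5)
1/(997 + ((a(-4, 4) - 73) + 159)) = 1/(997 + ((-5 - 73) + 159)) = 1/(997 + (-78 + 159)) = 1/(997 + 81) = 1/1078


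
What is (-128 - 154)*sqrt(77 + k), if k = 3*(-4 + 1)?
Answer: -564*sqrt(17) ≈ -2325.4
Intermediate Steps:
k = -9 (k = 3*(-3) = -9)
(-128 - 154)*sqrt(77 + k) = (-128 - 154)*sqrt(77 - 9) = -564*sqrt(17)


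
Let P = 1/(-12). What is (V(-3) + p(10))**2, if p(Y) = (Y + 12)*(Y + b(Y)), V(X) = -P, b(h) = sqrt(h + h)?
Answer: 8368801/144 + 58102*sqrt(5)/3 ≈ 1.0142e+5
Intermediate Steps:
P = -1/12 ≈ -0.083333
b(h) = sqrt(2)*sqrt(h) (b(h) = sqrt(2*h) = sqrt(2)*sqrt(h))
V(X) = 1/12 (V(X) = -1*(-1/12) = 1/12)
p(Y) = (12 + Y)*(Y + sqrt(2)*sqrt(Y)) (p(Y) = (Y + 12)*(Y + sqrt(2)*sqrt(Y)) = (12 + Y)*(Y + sqrt(2)*sqrt(Y)))
(V(-3) + p(10))**2 = (1/12 + (10**2 + 12*10 + sqrt(2)*10**(3/2) + 12*sqrt(2)*sqrt(10)))**2 = (1/12 + (100 + 120 + sqrt(2)*(10*sqrt(10)) + 24*sqrt(5)))**2 = (1/12 + (100 + 120 + 20*sqrt(5) + 24*sqrt(5)))**2 = (1/12 + (220 + 44*sqrt(5)))**2 = (2641/12 + 44*sqrt(5))**2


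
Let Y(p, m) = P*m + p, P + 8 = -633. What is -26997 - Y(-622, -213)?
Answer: -162908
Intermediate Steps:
P = -641 (P = -8 - 633 = -641)
Y(p, m) = p - 641*m (Y(p, m) = -641*m + p = p - 641*m)
-26997 - Y(-622, -213) = -26997 - (-622 - 641*(-213)) = -26997 - (-622 + 136533) = -26997 - 1*135911 = -26997 - 135911 = -162908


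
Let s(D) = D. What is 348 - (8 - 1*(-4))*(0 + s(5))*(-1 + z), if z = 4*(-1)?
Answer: 648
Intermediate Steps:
z = -4
348 - (8 - 1*(-4))*(0 + s(5))*(-1 + z) = 348 - (8 - 1*(-4))*(0 + 5)*(-1 - 4) = 348 - (8 + 4)*5*(-5) = 348 - 12*(-25) = 348 - 1*(-300) = 348 + 300 = 648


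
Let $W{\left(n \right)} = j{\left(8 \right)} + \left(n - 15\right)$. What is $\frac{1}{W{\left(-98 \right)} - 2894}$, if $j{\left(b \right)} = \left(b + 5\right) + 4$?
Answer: $- \frac{1}{2990} \approx -0.00033445$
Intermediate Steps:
$j{\left(b \right)} = 9 + b$ ($j{\left(b \right)} = \left(5 + b\right) + 4 = 9 + b$)
$W{\left(n \right)} = 2 + n$ ($W{\left(n \right)} = \left(9 + 8\right) + \left(n - 15\right) = 17 + \left(-15 + n\right) = 2 + n$)
$\frac{1}{W{\left(-98 \right)} - 2894} = \frac{1}{\left(2 - 98\right) - 2894} = \frac{1}{-96 - 2894} = \frac{1}{-2990} = - \frac{1}{2990}$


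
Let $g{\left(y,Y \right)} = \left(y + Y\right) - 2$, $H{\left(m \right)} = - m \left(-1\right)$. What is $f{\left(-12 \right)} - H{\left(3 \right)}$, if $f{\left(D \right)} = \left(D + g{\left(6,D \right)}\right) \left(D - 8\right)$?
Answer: $397$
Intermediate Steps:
$H{\left(m \right)} = m$
$g{\left(y,Y \right)} = -2 + Y + y$ ($g{\left(y,Y \right)} = \left(Y + y\right) - 2 = -2 + Y + y$)
$f{\left(D \right)} = \left(-8 + D\right) \left(4 + 2 D\right)$ ($f{\left(D \right)} = \left(D + \left(-2 + D + 6\right)\right) \left(D - 8\right) = \left(D + \left(4 + D\right)\right) \left(-8 + D\right) = \left(4 + 2 D\right) \left(-8 + D\right) = \left(-8 + D\right) \left(4 + 2 D\right)$)
$f{\left(-12 \right)} - H{\left(3 \right)} = \left(-32 - -144 + 2 \left(-12\right)^{2}\right) - 3 = \left(-32 + 144 + 2 \cdot 144\right) - 3 = \left(-32 + 144 + 288\right) - 3 = 400 - 3 = 397$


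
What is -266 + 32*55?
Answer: 1494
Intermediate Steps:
-266 + 32*55 = -266 + 1760 = 1494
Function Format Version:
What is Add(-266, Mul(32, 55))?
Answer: 1494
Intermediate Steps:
Add(-266, Mul(32, 55)) = Add(-266, 1760) = 1494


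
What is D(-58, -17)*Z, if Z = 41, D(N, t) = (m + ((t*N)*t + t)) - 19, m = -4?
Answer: -688882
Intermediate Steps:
D(N, t) = -23 + t + N*t² (D(N, t) = (-4 + ((t*N)*t + t)) - 19 = (-4 + ((N*t)*t + t)) - 19 = (-4 + (N*t² + t)) - 19 = (-4 + (t + N*t²)) - 19 = (-4 + t + N*t²) - 19 = -23 + t + N*t²)
D(-58, -17)*Z = (-23 - 17 - 58*(-17)²)*41 = (-23 - 17 - 58*289)*41 = (-23 - 17 - 16762)*41 = -16802*41 = -688882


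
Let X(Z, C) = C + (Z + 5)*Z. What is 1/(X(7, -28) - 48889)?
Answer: -1/48833 ≈ -2.0478e-5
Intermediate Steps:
X(Z, C) = C + Z*(5 + Z) (X(Z, C) = C + (5 + Z)*Z = C + Z*(5 + Z))
1/(X(7, -28) - 48889) = 1/((-28 + 7² + 5*7) - 48889) = 1/((-28 + 49 + 35) - 48889) = 1/(56 - 48889) = 1/(-48833) = -1/48833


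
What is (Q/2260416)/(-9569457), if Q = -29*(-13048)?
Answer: -47299/2703869214264 ≈ -1.7493e-8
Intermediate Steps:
Q = 378392
(Q/2260416)/(-9569457) = (378392/2260416)/(-9569457) = (378392*(1/2260416))*(-1/9569457) = (47299/282552)*(-1/9569457) = -47299/2703869214264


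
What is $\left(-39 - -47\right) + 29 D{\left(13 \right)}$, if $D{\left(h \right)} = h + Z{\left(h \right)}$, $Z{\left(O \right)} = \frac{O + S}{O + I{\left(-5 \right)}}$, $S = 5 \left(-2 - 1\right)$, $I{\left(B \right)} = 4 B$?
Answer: $\frac{2753}{7} \approx 393.29$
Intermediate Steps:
$S = -15$ ($S = 5 \left(-3\right) = -15$)
$Z{\left(O \right)} = \frac{-15 + O}{-20 + O}$ ($Z{\left(O \right)} = \frac{O - 15}{O + 4 \left(-5\right)} = \frac{-15 + O}{O - 20} = \frac{-15 + O}{-20 + O}$)
$D{\left(h \right)} = h + \frac{-15 + h}{-20 + h}$
$\left(-39 - -47\right) + 29 D{\left(13 \right)} = \left(-39 - -47\right) + 29 \frac{-15 + 13 + 13 \left(-20 + 13\right)}{-20 + 13} = \left(-39 + 47\right) + 29 \frac{-15 + 13 + 13 \left(-7\right)}{-7} = 8 + 29 \left(- \frac{-15 + 13 - 91}{7}\right) = 8 + 29 \left(\left(- \frac{1}{7}\right) \left(-93\right)\right) = 8 + 29 \cdot \frac{93}{7} = 8 + \frac{2697}{7} = \frac{2753}{7}$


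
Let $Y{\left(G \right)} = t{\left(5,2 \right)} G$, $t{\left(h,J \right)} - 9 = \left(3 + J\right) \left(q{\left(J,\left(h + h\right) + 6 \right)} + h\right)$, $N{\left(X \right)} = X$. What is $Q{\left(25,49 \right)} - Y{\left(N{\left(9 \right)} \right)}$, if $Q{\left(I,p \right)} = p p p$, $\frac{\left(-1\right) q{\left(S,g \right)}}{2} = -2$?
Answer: $117163$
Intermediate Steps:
$q{\left(S,g \right)} = 4$ ($q{\left(S,g \right)} = \left(-2\right) \left(-2\right) = 4$)
$t{\left(h,J \right)} = 9 + \left(3 + J\right) \left(4 + h\right)$
$Q{\left(I,p \right)} = p^{3}$ ($Q{\left(I,p \right)} = p^{2} p = p^{3}$)
$Y{\left(G \right)} = 54 G$ ($Y{\left(G \right)} = \left(21 + 3 \cdot 5 + 4 \cdot 2 + 2 \cdot 5\right) G = \left(21 + 15 + 8 + 10\right) G = 54 G$)
$Q{\left(25,49 \right)} - Y{\left(N{\left(9 \right)} \right)} = 49^{3} - 54 \cdot 9 = 117649 - 486 = 117163$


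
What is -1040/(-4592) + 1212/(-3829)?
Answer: -14137/156989 ≈ -0.090051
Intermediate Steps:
-1040/(-4592) + 1212/(-3829) = -1040*(-1/4592) + 1212*(-1/3829) = 65/287 - 1212/3829 = -14137/156989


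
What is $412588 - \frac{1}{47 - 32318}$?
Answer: $\frac{13314627349}{32271} \approx 4.1259 \cdot 10^{5}$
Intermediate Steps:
$412588 - \frac{1}{47 - 32318} = 412588 - \frac{1}{-32271} = 412588 - - \frac{1}{32271} = 412588 + \frac{1}{32271} = \frac{13314627349}{32271}$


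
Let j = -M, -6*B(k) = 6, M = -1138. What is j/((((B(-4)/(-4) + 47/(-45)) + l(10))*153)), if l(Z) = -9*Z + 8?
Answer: -22760/253351 ≈ -0.089836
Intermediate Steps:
B(k) = -1 (B(k) = -1/6*6 = -1)
l(Z) = 8 - 9*Z
j = 1138 (j = -1*(-1138) = 1138)
j/((((B(-4)/(-4) + 47/(-45)) + l(10))*153)) = 1138/((((-1/(-4) + 47/(-45)) + (8 - 9*10))*153)) = 1138/((((-1*(-1/4) + 47*(-1/45)) + (8 - 90))*153)) = 1138/((((1/4 - 47/45) - 82)*153)) = 1138/(((-143/180 - 82)*153)) = 1138/((-14903/180*153)) = 1138/(-253351/20) = 1138*(-20/253351) = -22760/253351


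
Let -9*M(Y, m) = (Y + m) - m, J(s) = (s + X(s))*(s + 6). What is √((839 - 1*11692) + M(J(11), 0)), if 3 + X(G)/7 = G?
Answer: 16*I*√386/3 ≈ 104.78*I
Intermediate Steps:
X(G) = -21 + 7*G
J(s) = (-21 + 8*s)*(6 + s) (J(s) = (s + (-21 + 7*s))*(s + 6) = (-21 + 8*s)*(6 + s))
M(Y, m) = -Y/9 (M(Y, m) = -((Y + m) - m)/9 = -Y/9)
√((839 - 1*11692) + M(J(11), 0)) = √((839 - 1*11692) - (-126 + 8*11² + 27*11)/9) = √((839 - 11692) - (-126 + 8*121 + 297)/9) = √(-10853 - (-126 + 968 + 297)/9) = √(-10853 - ⅑*1139) = √(-10853 - 1139/9) = √(-98816/9) = 16*I*√386/3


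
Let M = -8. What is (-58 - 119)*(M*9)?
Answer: 12744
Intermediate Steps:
(-58 - 119)*(M*9) = (-58 - 119)*(-8*9) = -177*(-72) = 12744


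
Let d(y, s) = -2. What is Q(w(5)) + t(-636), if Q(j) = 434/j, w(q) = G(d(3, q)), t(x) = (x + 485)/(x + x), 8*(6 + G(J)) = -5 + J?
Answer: -4408079/69960 ≈ -63.009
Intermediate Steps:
G(J) = -53/8 + J/8 (G(J) = -6 + (-5 + J)/8 = -6 + (-5/8 + J/8) = -53/8 + J/8)
t(x) = (485 + x)/(2*x) (t(x) = (485 + x)/((2*x)) = (485 + x)*(1/(2*x)) = (485 + x)/(2*x))
w(q) = -55/8 (w(q) = -53/8 + (⅛)*(-2) = -53/8 - ¼ = -55/8)
Q(w(5)) + t(-636) = 434/(-55/8) + (½)*(485 - 636)/(-636) = 434*(-8/55) + (½)*(-1/636)*(-151) = -3472/55 + 151/1272 = -4408079/69960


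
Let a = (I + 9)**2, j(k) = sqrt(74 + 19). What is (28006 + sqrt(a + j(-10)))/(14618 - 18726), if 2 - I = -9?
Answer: -14003/2054 - sqrt(400 + sqrt(93))/4108 ≈ -6.8224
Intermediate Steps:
I = 11 (I = 2 - 1*(-9) = 2 + 9 = 11)
j(k) = sqrt(93)
a = 400 (a = (11 + 9)**2 = 20**2 = 400)
(28006 + sqrt(a + j(-10)))/(14618 - 18726) = (28006 + sqrt(400 + sqrt(93)))/(14618 - 18726) = (28006 + sqrt(400 + sqrt(93)))/(-4108) = (28006 + sqrt(400 + sqrt(93)))*(-1/4108) = -14003/2054 - sqrt(400 + sqrt(93))/4108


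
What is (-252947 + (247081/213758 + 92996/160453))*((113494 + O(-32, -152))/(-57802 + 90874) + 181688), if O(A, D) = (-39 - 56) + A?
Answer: -327864613064262019932389/7134007373792 ≈ -4.5958e+10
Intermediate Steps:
O(A, D) = -95 + A
(-252947 + (247081/213758 + 92996/160453))*((113494 + O(-32, -152))/(-57802 + 90874) + 181688) = (-252947 + (247081/213758 + 92996/160453))*((113494 + (-95 - 32))/(-57802 + 90874) + 181688) = (-252947 + (247081*(1/213758) + 92996*(1/160453)))*((113494 - 127)/33072 + 181688) = (-252947 + (247081/213758 + 92996/160453))*(113367*(1/33072) + 181688) = (-252947 + 59523526661/34298112374)*(713/208 + 181688) = -8675545107139517/34298112374*37791817/208 = -327864613064262019932389/7134007373792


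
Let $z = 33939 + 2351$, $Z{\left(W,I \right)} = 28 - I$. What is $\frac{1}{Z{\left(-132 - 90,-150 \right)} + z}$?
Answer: $\frac{1}{36468} \approx 2.7421 \cdot 10^{-5}$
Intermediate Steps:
$z = 36290$
$\frac{1}{Z{\left(-132 - 90,-150 \right)} + z} = \frac{1}{\left(28 - -150\right) + 36290} = \frac{1}{\left(28 + 150\right) + 36290} = \frac{1}{178 + 36290} = \frac{1}{36468}$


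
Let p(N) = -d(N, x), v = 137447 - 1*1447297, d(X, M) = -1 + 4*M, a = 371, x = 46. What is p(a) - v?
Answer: 1309667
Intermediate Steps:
v = -1309850 (v = 137447 - 1447297 = -1309850)
p(N) = -183 (p(N) = -(-1 + 4*46) = -(-1 + 184) = -1*183 = -183)
p(a) - v = -183 - 1*(-1309850) = -183 + 1309850 = 1309667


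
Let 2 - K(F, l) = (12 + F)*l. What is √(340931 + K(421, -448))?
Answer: √534917 ≈ 731.38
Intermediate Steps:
K(F, l) = 2 - l*(12 + F) (K(F, l) = 2 - (12 + F)*l = 2 - l*(12 + F))
√(340931 + K(421, -448)) = √(340931 + (2 - 12*(-448) - 1*421*(-448))) = √(340931 + (2 + 5376 + 188608)) = √(340931 + 193986) = √534917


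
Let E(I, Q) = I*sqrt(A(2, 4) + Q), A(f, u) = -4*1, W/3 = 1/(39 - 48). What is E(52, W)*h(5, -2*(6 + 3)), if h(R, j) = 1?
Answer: 52*I*sqrt(39)/3 ≈ 108.25*I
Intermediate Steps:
W = -1/3 (W = 3/(39 - 48) = 3/(-9) = 3*(-1/9) = -1/3 ≈ -0.33333)
A(f, u) = -4
E(I, Q) = I*sqrt(-4 + Q)
E(52, W)*h(5, -2*(6 + 3)) = (52*sqrt(-4 - 1/3))*1 = (52*sqrt(-13/3))*1 = (52*(I*sqrt(39)/3))*1 = (52*I*sqrt(39)/3)*1 = 52*I*sqrt(39)/3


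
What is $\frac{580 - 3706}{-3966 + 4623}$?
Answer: $- \frac{1042}{219} \approx -4.758$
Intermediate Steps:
$\frac{580 - 3706}{-3966 + 4623} = \frac{580 - 3706}{657} = \left(580 - 3706\right) \frac{1}{657} = \left(-3126\right) \frac{1}{657} = - \frac{1042}{219}$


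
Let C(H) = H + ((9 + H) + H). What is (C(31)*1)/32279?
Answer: 102/32279 ≈ 0.0031599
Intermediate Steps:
C(H) = 9 + 3*H (C(H) = H + (9 + 2*H) = 9 + 3*H)
(C(31)*1)/32279 = ((9 + 3*31)*1)/32279 = ((9 + 93)*1)*(1/32279) = (102*1)*(1/32279) = 102*(1/32279) = 102/32279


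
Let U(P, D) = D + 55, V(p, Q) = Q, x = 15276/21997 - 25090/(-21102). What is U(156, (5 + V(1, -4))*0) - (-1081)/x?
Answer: 274931784362/437129441 ≈ 628.95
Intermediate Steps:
x = 437129441/232090347 (x = 15276*(1/21997) - 25090*(-1/21102) = 15276/21997 + 12545/10551 = 437129441/232090347 ≈ 1.8834)
U(P, D) = 55 + D
U(156, (5 + V(1, -4))*0) - (-1081)/x = (55 + (5 - 4)*0) - (-1081)/437129441/232090347 = (55 + 1*0) - (-1081)*232090347/437129441 = (55 + 0) - 1*(-250889665107/437129441) = 55 + 250889665107/437129441 = 274931784362/437129441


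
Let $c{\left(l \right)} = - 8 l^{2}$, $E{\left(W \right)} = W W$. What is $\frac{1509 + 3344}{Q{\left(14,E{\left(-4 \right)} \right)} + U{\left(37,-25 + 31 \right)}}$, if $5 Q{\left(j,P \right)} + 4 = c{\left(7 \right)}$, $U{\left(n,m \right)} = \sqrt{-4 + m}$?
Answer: $- \frac{4804470}{78383} - \frac{121325 \sqrt{2}}{156766} \approx -62.389$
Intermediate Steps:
$E{\left(W \right)} = W^{2}$
$Q{\left(j,P \right)} = - \frac{396}{5}$ ($Q{\left(j,P \right)} = - \frac{4}{5} + \frac{\left(-8\right) 7^{2}}{5} = - \frac{4}{5} + \frac{\left(-8\right) 49}{5} = - \frac{4}{5} + \frac{1}{5} \left(-392\right) = - \frac{4}{5} - \frac{392}{5} = - \frac{396}{5}$)
$\frac{1509 + 3344}{Q{\left(14,E{\left(-4 \right)} \right)} + U{\left(37,-25 + 31 \right)}} = \frac{1509 + 3344}{- \frac{396}{5} + \sqrt{-4 + \left(-25 + 31\right)}} = \frac{4853}{- \frac{396}{5} + \sqrt{-4 + 6}} = \frac{4853}{- \frac{396}{5} + \sqrt{2}}$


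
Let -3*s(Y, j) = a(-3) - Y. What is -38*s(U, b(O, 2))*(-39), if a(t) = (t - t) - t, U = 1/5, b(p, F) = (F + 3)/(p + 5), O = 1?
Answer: -6916/5 ≈ -1383.2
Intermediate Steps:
b(p, F) = (3 + F)/(5 + p)
U = ⅕ ≈ 0.20000
a(t) = -t (a(t) = 0 - t = -t)
s(Y, j) = -1 + Y/3 (s(Y, j) = -(-1*(-3) - Y)/3 = -(3 - Y)/3 = -1 + Y/3)
-38*s(U, b(O, 2))*(-39) = -38*(-1 + (⅓)*(⅕))*(-39) = -38*(-1 + 1/15)*(-39) = -38*(-14/15)*(-39) = (532/15)*(-39) = -6916/5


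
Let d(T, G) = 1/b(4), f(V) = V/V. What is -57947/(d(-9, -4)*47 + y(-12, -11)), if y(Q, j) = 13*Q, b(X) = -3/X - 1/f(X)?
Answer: 405629/1280 ≈ 316.90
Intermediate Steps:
f(V) = 1
b(X) = -1 - 3/X (b(X) = -3/X - 1/1 = -3/X - 1*1 = -3/X - 1 = -1 - 3/X)
d(T, G) = -4/7 (d(T, G) = 1/((-3 - 1*4)/4) = 1/((-3 - 4)/4) = 1/((¼)*(-7)) = 1/(-7/4) = -4/7)
-57947/(d(-9, -4)*47 + y(-12, -11)) = -57947/(-4/7*47 + 13*(-12)) = -57947/(-188/7 - 156) = -57947/(-1280/7) = -57947*(-7/1280) = 405629/1280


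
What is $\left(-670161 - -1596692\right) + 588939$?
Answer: $1515470$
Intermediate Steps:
$\left(-670161 - -1596692\right) + 588939 = \left(-670161 + 1596692\right) + 588939 = 926531 + 588939 = 1515470$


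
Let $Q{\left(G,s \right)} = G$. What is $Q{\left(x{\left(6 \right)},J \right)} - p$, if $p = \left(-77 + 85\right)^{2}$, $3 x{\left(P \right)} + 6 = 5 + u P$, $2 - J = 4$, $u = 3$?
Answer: $- \frac{175}{3} \approx -58.333$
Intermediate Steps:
$J = -2$ ($J = 2 - 4 = -2$)
$x{\left(P \right)} = - \frac{1}{3} + P$ ($x{\left(P \right)} = -2 + \frac{5 + 3 P}{3} = -2 + \left(\frac{5}{3} + P\right) = - \frac{1}{3} + P$)
$p = 64$ ($p = 8^{2} = 64$)
$Q{\left(x{\left(6 \right)},J \right)} - p = \left(- \frac{1}{3} + 6\right) - 64 = \frac{17}{3} - 64 = - \frac{175}{3}$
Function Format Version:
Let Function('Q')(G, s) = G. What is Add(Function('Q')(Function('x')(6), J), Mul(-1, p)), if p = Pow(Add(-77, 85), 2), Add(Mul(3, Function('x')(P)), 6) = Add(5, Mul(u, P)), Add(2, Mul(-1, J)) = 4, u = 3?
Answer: Rational(-175, 3) ≈ -58.333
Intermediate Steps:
J = -2 (J = Add(2, Mul(-1, 4)) = Add(2, -4) = -2)
Function('x')(P) = Add(Rational(-1, 3), P) (Function('x')(P) = Add(-2, Mul(Rational(1, 3), Add(5, Mul(3, P)))) = Add(-2, Add(Rational(5, 3), P)) = Add(Rational(-1, 3), P))
p = 64 (p = Pow(8, 2) = 64)
Add(Function('Q')(Function('x')(6), J), Mul(-1, p)) = Add(Add(Rational(-1, 3), 6), Mul(-1, 64)) = Add(Rational(17, 3), -64) = Rational(-175, 3)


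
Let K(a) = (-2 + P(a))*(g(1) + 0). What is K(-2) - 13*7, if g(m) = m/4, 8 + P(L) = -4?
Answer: -189/2 ≈ -94.500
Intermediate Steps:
P(L) = -12 (P(L) = -8 - 4 = -12)
g(m) = m/4 (g(m) = m*(1/4) = m/4)
K(a) = -7/2 (K(a) = (-2 - 12)*((1/4)*1 + 0) = -14*(1/4 + 0) = -14*1/4 = -7/2)
K(-2) - 13*7 = -7/2 - 13*7 = -7/2 - 91 = -189/2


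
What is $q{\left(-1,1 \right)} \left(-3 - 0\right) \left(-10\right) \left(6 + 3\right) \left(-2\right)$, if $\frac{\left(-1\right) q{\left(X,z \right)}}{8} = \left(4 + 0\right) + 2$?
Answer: $25920$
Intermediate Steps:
$q{\left(X,z \right)} = -48$ ($q{\left(X,z \right)} = - 8 \left(\left(4 + 0\right) + 2\right) = - 8 \left(4 + 2\right) = \left(-8\right) 6 = -48$)
$q{\left(-1,1 \right)} \left(-3 - 0\right) \left(-10\right) \left(6 + 3\right) \left(-2\right) = - 48 \left(-3 - 0\right) \left(-10\right) \left(6 + 3\right) \left(-2\right) = - 48 \left(-3 + 0\right) \left(-10\right) 9 \left(-2\right) = \left(-48\right) \left(-3\right) \left(-10\right) \left(-18\right) = 144 \left(-10\right) \left(-18\right) = \left(-1440\right) \left(-18\right) = 25920$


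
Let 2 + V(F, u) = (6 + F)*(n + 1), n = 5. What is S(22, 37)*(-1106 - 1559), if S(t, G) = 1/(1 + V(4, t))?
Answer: -2665/59 ≈ -45.169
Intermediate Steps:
V(F, u) = 34 + 6*F (V(F, u) = -2 + (6 + F)*(5 + 1) = -2 + (6 + F)*6 = -2 + (36 + 6*F) = 34 + 6*F)
S(t, G) = 1/59 (S(t, G) = 1/(1 + (34 + 6*4)) = 1/(1 + (34 + 24)) = 1/(1 + 58) = 1/59)
S(22, 37)*(-1106 - 1559) = (-1106 - 1559)/59 = (1/59)*(-2665) = -2665/59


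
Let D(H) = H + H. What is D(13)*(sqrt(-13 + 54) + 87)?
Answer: 2262 + 26*sqrt(41) ≈ 2428.5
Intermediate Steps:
D(H) = 2*H
D(13)*(sqrt(-13 + 54) + 87) = (2*13)*(sqrt(-13 + 54) + 87) = 26*(sqrt(41) + 87) = 26*(87 + sqrt(41)) = 2262 + 26*sqrt(41)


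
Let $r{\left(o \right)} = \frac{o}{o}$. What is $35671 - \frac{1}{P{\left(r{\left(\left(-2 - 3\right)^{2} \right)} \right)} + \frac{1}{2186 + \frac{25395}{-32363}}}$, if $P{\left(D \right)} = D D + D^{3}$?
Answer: $\frac{5046398715516}{141472609} \approx 35671.0$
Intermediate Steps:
$r{\left(o \right)} = 1$
$P{\left(D \right)} = D^{2} + D^{3}$
$35671 - \frac{1}{P{\left(r{\left(\left(-2 - 3\right)^{2} \right)} \right)} + \frac{1}{2186 + \frac{25395}{-32363}}} = 35671 - \frac{1}{1^{2} \left(1 + 1\right) + \frac{1}{2186 + \frac{25395}{-32363}}} = 35671 - \frac{1}{1 \cdot 2 + \frac{1}{2186 + 25395 \left(- \frac{1}{32363}\right)}} = 35671 - \frac{1}{2 + \frac{1}{2186 - \frac{25395}{32363}}} = 35671 - \frac{1}{2 + \frac{1}{\frac{70720123}{32363}}} = 35671 - \frac{1}{2 + \frac{32363}{70720123}} = 35671 - \frac{1}{\frac{141472609}{70720123}} = 35671 - \frac{70720123}{141472609} = \frac{5046398715516}{141472609}$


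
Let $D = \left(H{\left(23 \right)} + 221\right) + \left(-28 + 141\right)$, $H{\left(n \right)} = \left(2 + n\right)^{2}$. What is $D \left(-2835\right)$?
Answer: $-2718765$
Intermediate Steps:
$D = 959$ ($D = \left(\left(2 + 23\right)^{2} + 221\right) + \left(-28 + 141\right) = \left(25^{2} + 221\right) + 113 = \left(625 + 221\right) + 113 = 846 + 113 = 959$)
$D \left(-2835\right) = 959 \left(-2835\right) = -2718765$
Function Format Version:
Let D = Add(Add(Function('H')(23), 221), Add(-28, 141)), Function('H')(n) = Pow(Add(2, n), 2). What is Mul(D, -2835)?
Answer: -2718765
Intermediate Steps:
D = 959 (D = Add(Add(Pow(Add(2, 23), 2), 221), Add(-28, 141)) = Add(Add(Pow(25, 2), 221), 113) = Add(Add(625, 221), 113) = Add(846, 113) = 959)
Mul(D, -2835) = Mul(959, -2835) = -2718765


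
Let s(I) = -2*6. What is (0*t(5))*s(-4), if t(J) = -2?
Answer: 0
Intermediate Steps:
s(I) = -12
(0*t(5))*s(-4) = (0*(-2))*(-12) = 0*(-12) = 0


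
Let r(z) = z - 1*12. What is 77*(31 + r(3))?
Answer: 1694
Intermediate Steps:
r(z) = -12 + z (r(z) = z - 12 = -12 + z)
77*(31 + r(3)) = 77*(31 + (-12 + 3)) = 77*(31 - 9) = 77*22 = 1694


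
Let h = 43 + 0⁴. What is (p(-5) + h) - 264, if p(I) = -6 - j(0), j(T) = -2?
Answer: -225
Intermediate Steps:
p(I) = -4 (p(I) = -6 - 1*(-2) = -6 + 2 = -4)
h = 43 (h = 43 + 0 = 43)
(p(-5) + h) - 264 = (-4 + 43) - 264 = 39 - 264 = -225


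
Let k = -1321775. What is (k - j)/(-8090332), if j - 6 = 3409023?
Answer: 1182701/2022583 ≈ 0.58475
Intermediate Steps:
j = 3409029 (j = 6 + 3409023 = 3409029)
(k - j)/(-8090332) = (-1321775 - 1*3409029)/(-8090332) = (-1321775 - 3409029)*(-1/8090332) = -4730804*(-1/8090332) = 1182701/2022583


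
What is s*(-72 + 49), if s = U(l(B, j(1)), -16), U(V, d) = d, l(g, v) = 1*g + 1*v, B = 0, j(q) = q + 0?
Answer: 368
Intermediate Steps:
j(q) = q
l(g, v) = g + v
s = -16
s*(-72 + 49) = -16*(-72 + 49) = -16*(-23) = 368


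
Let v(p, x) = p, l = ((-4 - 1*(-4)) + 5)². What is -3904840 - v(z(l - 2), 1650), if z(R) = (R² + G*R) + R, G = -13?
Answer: -3905093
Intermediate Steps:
l = 25 (l = ((-4 + 4) + 5)² = (0 + 5)² = 5² = 25)
z(R) = R² - 12*R (z(R) = (R² - 13*R) + R = R² - 12*R)
-3904840 - v(z(l - 2), 1650) = -3904840 - (25 - 2)*(-12 + (25 - 2)) = -3904840 - 23*(-12 + 23) = -3904840 - 23*11 = -3904840 - 1*253 = -3904840 - 253 = -3905093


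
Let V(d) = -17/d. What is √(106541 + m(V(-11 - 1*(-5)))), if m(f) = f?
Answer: √3835578/6 ≈ 326.41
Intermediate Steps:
√(106541 + m(V(-11 - 1*(-5)))) = √(106541 - 17/(-11 - 1*(-5))) = √(106541 - 17/(-11 + 5)) = √(106541 - 17/(-6)) = √(106541 - 17*(-⅙)) = √(106541 + 17/6) = √(639263/6) = √3835578/6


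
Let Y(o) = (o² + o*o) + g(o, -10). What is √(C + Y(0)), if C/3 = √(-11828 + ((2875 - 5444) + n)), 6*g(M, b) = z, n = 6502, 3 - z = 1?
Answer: √(3 + 27*I*√7895)/3 ≈ 11.552 + 11.538*I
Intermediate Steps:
z = 2 (z = 3 - 1*1 = 3 - 1 = 2)
g(M, b) = ⅓ (g(M, b) = (⅙)*2 = ⅓)
C = 3*I*√7895 (C = 3*√(-11828 + ((2875 - 5444) + 6502)) = 3*√(-11828 + (-2569 + 6502)) = 3*√(-11828 + 3933) = 3*√(-7895) = 3*(I*√7895) = 3*I*√7895 ≈ 266.56*I)
Y(o) = ⅓ + 2*o² (Y(o) = (o² + o*o) + ⅓ = (o² + o²) + ⅓ = 2*o² + ⅓ = ⅓ + 2*o²)
√(C + Y(0)) = √(3*I*√7895 + (⅓ + 2*0²)) = √(3*I*√7895 + (⅓ + 2*0)) = √(3*I*√7895 + (⅓ + 0)) = √(3*I*√7895 + ⅓) = √(⅓ + 3*I*√7895)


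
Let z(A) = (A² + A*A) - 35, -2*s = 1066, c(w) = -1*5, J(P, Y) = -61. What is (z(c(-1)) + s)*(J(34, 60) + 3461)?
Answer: -1761200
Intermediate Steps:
c(w) = -5
s = -533 (s = -½*1066 = -533)
z(A) = -35 + 2*A² (z(A) = (A² + A²) - 35 = 2*A² - 35 = -35 + 2*A²)
(z(c(-1)) + s)*(J(34, 60) + 3461) = ((-35 + 2*(-5)²) - 533)*(-61 + 3461) = ((-35 + 2*25) - 533)*3400 = ((-35 + 50) - 533)*3400 = (15 - 533)*3400 = -518*3400 = -1761200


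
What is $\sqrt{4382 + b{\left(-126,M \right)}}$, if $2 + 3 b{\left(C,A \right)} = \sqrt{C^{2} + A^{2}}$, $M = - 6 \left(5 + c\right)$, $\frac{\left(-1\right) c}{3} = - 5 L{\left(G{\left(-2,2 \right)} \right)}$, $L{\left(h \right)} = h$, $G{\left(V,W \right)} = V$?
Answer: $\frac{\sqrt{39432 + 18 \sqrt{1066}}}{3} \approx 66.683$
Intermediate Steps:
$c = -30$ ($c = - 3 \left(\left(-5\right) \left(-2\right)\right) = \left(-3\right) 10 = -30$)
$M = 150$ ($M = - 6 \left(5 - 30\right) = \left(-6\right) \left(-25\right) = 150$)
$b{\left(C,A \right)} = - \frac{2}{3} + \frac{\sqrt{A^{2} + C^{2}}}{3}$ ($b{\left(C,A \right)} = - \frac{2}{3} + \frac{\sqrt{C^{2} + A^{2}}}{3} = - \frac{2}{3} + \frac{\sqrt{A^{2} + C^{2}}}{3}$)
$\sqrt{4382 + b{\left(-126,M \right)}} = \sqrt{4382 - \left(\frac{2}{3} - \frac{\sqrt{150^{2} + \left(-126\right)^{2}}}{3}\right)} = \sqrt{4382 - \left(\frac{2}{3} - \frac{\sqrt{22500 + 15876}}{3}\right)} = \sqrt{4382 - \left(\frac{2}{3} - \frac{\sqrt{38376}}{3}\right)} = \sqrt{4382 - \left(\frac{2}{3} - \frac{6 \sqrt{1066}}{3}\right)} = \sqrt{4382 - \left(\frac{2}{3} - 2 \sqrt{1066}\right)} = \sqrt{\frac{13144}{3} + 2 \sqrt{1066}}$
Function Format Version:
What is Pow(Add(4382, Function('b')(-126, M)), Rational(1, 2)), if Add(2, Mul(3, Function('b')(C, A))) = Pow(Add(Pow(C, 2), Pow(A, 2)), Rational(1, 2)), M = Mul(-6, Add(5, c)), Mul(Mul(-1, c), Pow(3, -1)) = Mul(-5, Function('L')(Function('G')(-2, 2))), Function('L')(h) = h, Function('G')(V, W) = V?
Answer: Mul(Rational(1, 3), Pow(Add(39432, Mul(18, Pow(1066, Rational(1, 2)))), Rational(1, 2))) ≈ 66.683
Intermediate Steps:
c = -30 (c = Mul(-3, Mul(-5, -2)) = Mul(-3, 10) = -30)
M = 150 (M = Mul(-6, Add(5, -30)) = Mul(-6, -25) = 150)
Function('b')(C, A) = Add(Rational(-2, 3), Mul(Rational(1, 3), Pow(Add(Pow(A, 2), Pow(C, 2)), Rational(1, 2)))) (Function('b')(C, A) = Add(Rational(-2, 3), Mul(Rational(1, 3), Pow(Add(Pow(C, 2), Pow(A, 2)), Rational(1, 2)))) = Add(Rational(-2, 3), Mul(Rational(1, 3), Pow(Add(Pow(A, 2), Pow(C, 2)), Rational(1, 2)))))
Pow(Add(4382, Function('b')(-126, M)), Rational(1, 2)) = Pow(Add(4382, Add(Rational(-2, 3), Mul(Rational(1, 3), Pow(Add(Pow(150, 2), Pow(-126, 2)), Rational(1, 2))))), Rational(1, 2)) = Pow(Add(4382, Add(Rational(-2, 3), Mul(Rational(1, 3), Pow(Add(22500, 15876), Rational(1, 2))))), Rational(1, 2)) = Pow(Add(4382, Add(Rational(-2, 3), Mul(Rational(1, 3), Pow(38376, Rational(1, 2))))), Rational(1, 2)) = Pow(Add(4382, Add(Rational(-2, 3), Mul(Rational(1, 3), Mul(6, Pow(1066, Rational(1, 2)))))), Rational(1, 2)) = Pow(Add(4382, Add(Rational(-2, 3), Mul(2, Pow(1066, Rational(1, 2))))), Rational(1, 2)) = Pow(Add(Rational(13144, 3), Mul(2, Pow(1066, Rational(1, 2)))), Rational(1, 2))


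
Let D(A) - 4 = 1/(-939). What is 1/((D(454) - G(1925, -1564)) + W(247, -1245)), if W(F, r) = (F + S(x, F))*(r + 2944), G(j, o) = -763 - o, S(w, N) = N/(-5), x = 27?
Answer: 4695/1572474748 ≈ 2.9857e-6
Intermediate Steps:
S(w, N) = -N/5 (S(w, N) = N*(-⅕) = -N/5)
W(F, r) = 4*F*(2944 + r)/5 (W(F, r) = (F - F/5)*(r + 2944) = (4*F/5)*(2944 + r) = 4*F*(2944 + r)/5)
D(A) = 3755/939 (D(A) = 4 + 1/(-939) = 4 - 1/939 = 3755/939)
1/((D(454) - G(1925, -1564)) + W(247, -1245)) = 1/((3755/939 - (-763 - 1*(-1564))) + (⅘)*247*(2944 - 1245)) = 1/((3755/939 - (-763 + 1564)) + (⅘)*247*1699) = 1/((3755/939 - 1*801) + 1678612/5) = 1/((3755/939 - 801) + 1678612/5) = 1/(-748384/939 + 1678612/5) = 1/(1572474748/4695) = 4695/1572474748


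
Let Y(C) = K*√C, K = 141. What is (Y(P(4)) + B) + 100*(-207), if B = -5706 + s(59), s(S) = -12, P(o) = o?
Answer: -26136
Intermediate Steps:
B = -5718 (B = -5706 - 12 = -5718)
Y(C) = 141*√C
(Y(P(4)) + B) + 100*(-207) = (141*√4 - 5718) + 100*(-207) = (141*2 - 5718) - 20700 = (282 - 5718) - 20700 = -5436 - 20700 = -26136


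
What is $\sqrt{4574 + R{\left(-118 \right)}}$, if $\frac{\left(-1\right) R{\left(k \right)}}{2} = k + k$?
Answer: $29 \sqrt{6} \approx 71.035$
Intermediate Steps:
$R{\left(k \right)} = - 4 k$ ($R{\left(k \right)} = - 2 \left(k + k\right) = - 2 \cdot 2 k = - 4 k$)
$\sqrt{4574 + R{\left(-118 \right)}} = \sqrt{4574 - -472} = \sqrt{4574 + 472} = \sqrt{5046} = 29 \sqrt{6}$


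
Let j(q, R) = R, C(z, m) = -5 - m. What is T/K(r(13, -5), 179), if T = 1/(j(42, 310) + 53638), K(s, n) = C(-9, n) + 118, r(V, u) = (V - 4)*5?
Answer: -1/3560568 ≈ -2.8085e-7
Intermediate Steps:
r(V, u) = -20 + 5*V (r(V, u) = (-4 + V)*5 = -20 + 5*V)
K(s, n) = 113 - n (K(s, n) = (-5 - n) + 118 = 113 - n)
T = 1/53948 (T = 1/(310 + 53638) = 1/53948 ≈ 1.8536e-5)
T/K(r(13, -5), 179) = 1/(53948*(113 - 1*179)) = 1/(53948*(113 - 179)) = (1/53948)/(-66) = (1/53948)*(-1/66) = -1/3560568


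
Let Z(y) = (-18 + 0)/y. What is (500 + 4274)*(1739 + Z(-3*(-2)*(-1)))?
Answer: 8316308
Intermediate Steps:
Z(y) = -18/y
(500 + 4274)*(1739 + Z(-3*(-2)*(-1))) = (500 + 4274)*(1739 - 18/(-3*(-2)*(-1))) = 4774*(1739 - 18/(6*(-1))) = 4774*(1739 - 18/(-6)) = 4774*(1739 - 18*(-⅙)) = 4774*(1739 + 3) = 4774*1742 = 8316308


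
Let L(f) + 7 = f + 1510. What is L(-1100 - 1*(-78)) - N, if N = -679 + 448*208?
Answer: -92024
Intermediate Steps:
N = 92505 (N = -679 + 93184 = 92505)
L(f) = 1503 + f (L(f) = -7 + (f + 1510) = -7 + (1510 + f) = 1503 + f)
L(-1100 - 1*(-78)) - N = (1503 + (-1100 - 1*(-78))) - 1*92505 = (1503 + (-1100 + 78)) - 92505 = (1503 - 1022) - 92505 = 481 - 92505 = -92024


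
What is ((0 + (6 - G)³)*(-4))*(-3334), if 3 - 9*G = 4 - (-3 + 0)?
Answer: 2602013632/729 ≈ 3.5693e+6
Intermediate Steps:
G = -4/9 (G = ⅓ - (4 - (-3 + 0))/9 = ⅓ - (4 - 1*(-3))/9 = ⅓ - (4 + 3)/9 = ⅓ - ⅑*7 = ⅓ - 7/9 = -4/9 ≈ -0.44444)
((0 + (6 - G)³)*(-4))*(-3334) = ((0 + (6 - 1*(-4/9))³)*(-4))*(-3334) = ((0 + (6 + 4/9)³)*(-4))*(-3334) = ((0 + (58/9)³)*(-4))*(-3334) = ((0 + 195112/729)*(-4))*(-3334) = ((195112/729)*(-4))*(-3334) = -780448/729*(-3334) = 2602013632/729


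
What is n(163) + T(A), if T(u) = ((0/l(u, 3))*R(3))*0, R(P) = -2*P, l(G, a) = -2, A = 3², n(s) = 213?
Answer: 213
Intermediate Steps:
A = 9
T(u) = 0 (T(u) = ((0/(-2))*(-2*3))*0 = ((0*(-½))*(-6))*0 = (0*(-6))*0 = 0*0 = 0)
n(163) + T(A) = 213 + 0 = 213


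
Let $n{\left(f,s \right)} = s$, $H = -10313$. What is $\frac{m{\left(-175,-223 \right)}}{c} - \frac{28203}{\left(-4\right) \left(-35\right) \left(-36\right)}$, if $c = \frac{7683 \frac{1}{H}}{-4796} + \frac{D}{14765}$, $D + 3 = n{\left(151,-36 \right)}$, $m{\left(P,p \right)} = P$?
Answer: $\frac{1460703808883191}{20749088880} \approx 70399.0$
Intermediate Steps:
$D = -39$ ($D = -3 - 36 = -39$)
$c = - \frac{1815545277}{730293850220}$ ($c = \frac{7683 \frac{1}{-10313}}{-4796} - \frac{39}{14765} = 7683 \left(- \frac{1}{10313}\right) \left(- \frac{1}{4796}\right) - \frac{39}{14765} = \left(- \frac{7683}{10313}\right) \left(- \frac{1}{4796}\right) - \frac{39}{14765} = \frac{7683}{49461148} - \frac{39}{14765} = - \frac{1815545277}{730293850220} \approx -0.002486$)
$\frac{m{\left(-175,-223 \right)}}{c} - \frac{28203}{\left(-4\right) \left(-35\right) \left(-36\right)} = - \frac{175}{- \frac{1815545277}{730293850220}} - \frac{28203}{\left(-4\right) \left(-35\right) \left(-36\right)} = \left(-175\right) \left(- \frac{730293850220}{1815545277}\right) - \frac{28203}{140 \left(-36\right)} = \frac{18257346255500}{259363611} - \frac{28203}{-5040} = \frac{18257346255500}{259363611} - - \frac{1343}{240} = \frac{18257346255500}{259363611} + \frac{1343}{240} = \frac{1460703808883191}{20749088880}$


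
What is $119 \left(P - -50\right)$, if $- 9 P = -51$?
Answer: $\frac{19873}{3} \approx 6624.3$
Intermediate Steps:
$P = \frac{17}{3}$ ($P = \left(- \frac{1}{9}\right) \left(-51\right) = \frac{17}{3} \approx 5.6667$)
$119 \left(P - -50\right) = 119 \left(\frac{17}{3} - -50\right) = 119 \left(\frac{17}{3} + 50\right) = 119 \cdot \frac{167}{3} = \frac{19873}{3}$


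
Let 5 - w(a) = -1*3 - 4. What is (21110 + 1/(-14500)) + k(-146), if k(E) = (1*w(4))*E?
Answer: 280690999/14500 ≈ 19358.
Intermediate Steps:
w(a) = 12 (w(a) = 5 - (-1*3 - 4) = 5 - (-3 - 4) = 5 - 1*(-7) = 5 + 7 = 12)
k(E) = 12*E (k(E) = (1*12)*E = 12*E)
(21110 + 1/(-14500)) + k(-146) = (21110 + 1/(-14500)) + 12*(-146) = (21110 - 1/14500) - 1752 = 306094999/14500 - 1752 = 280690999/14500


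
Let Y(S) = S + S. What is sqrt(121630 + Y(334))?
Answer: sqrt(122298) ≈ 349.71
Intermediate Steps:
Y(S) = 2*S
sqrt(121630 + Y(334)) = sqrt(121630 + 2*334) = sqrt(121630 + 668) = sqrt(122298)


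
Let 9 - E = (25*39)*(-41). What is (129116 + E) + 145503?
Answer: 314603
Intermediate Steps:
E = 39984 (E = 9 - 25*39*(-41) = 9 - 975*(-41) = 9 - 1*(-39975) = 9 + 39975 = 39984)
(129116 + E) + 145503 = (129116 + 39984) + 145503 = 169100 + 145503 = 314603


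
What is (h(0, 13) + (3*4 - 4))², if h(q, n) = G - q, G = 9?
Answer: 289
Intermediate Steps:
h(q, n) = 9 - q
(h(0, 13) + (3*4 - 4))² = ((9 - 1*0) + (3*4 - 4))² = ((9 + 0) + (12 - 4))² = (9 + 8)² = 17² = 289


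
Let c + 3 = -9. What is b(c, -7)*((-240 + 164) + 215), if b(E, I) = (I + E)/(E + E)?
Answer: 2641/24 ≈ 110.04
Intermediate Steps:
c = -12 (c = -3 - 9 = -12)
b(E, I) = (E + I)/(2*E) (b(E, I) = (E + I)/((2*E)) = (E + I)*(1/(2*E)) = (E + I)/(2*E))
b(c, -7)*((-240 + 164) + 215) = ((½)*(-12 - 7)/(-12))*((-240 + 164) + 215) = ((½)*(-1/12)*(-19))*(-76 + 215) = (19/24)*139 = 2641/24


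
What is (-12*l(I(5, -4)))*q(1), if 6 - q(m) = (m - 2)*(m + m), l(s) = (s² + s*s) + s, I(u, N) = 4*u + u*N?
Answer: 0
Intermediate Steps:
I(u, N) = 4*u + N*u
l(s) = s + 2*s² (l(s) = (s² + s²) + s = 2*s² + s = s + 2*s²)
q(m) = 6 - 2*m*(-2 + m) (q(m) = 6 - (m - 2)*(m + m) = 6 - (-2 + m)*2*m = 6 - 2*m*(-2 + m))
(-12*l(I(5, -4)))*q(1) = (-12*5*(4 - 4)*(1 + 2*(5*(4 - 4))))*(6 - 2*1² + 4*1) = (-12*5*0*(1 + 2*(5*0)))*(6 - 2*1 + 4) = (-0*(1 + 2*0))*(6 - 2 + 4) = -0*(1 + 0)*8 = -0*8 = -12*0*8 = 0*8 = 0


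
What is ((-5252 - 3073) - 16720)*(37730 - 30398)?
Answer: -183629940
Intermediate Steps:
((-5252 - 3073) - 16720)*(37730 - 30398) = (-8325 - 16720)*7332 = -25045*7332 = -183629940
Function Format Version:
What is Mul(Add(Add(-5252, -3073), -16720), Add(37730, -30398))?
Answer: -183629940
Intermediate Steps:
Mul(Add(Add(-5252, -3073), -16720), Add(37730, -30398)) = Mul(Add(-8325, -16720), 7332) = Mul(-25045, 7332) = -183629940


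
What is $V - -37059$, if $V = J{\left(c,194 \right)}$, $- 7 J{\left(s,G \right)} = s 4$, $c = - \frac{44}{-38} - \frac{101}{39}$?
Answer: $\frac{192229277}{5187} \approx 37060.0$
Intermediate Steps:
$c = - \frac{1061}{741}$ ($c = \left(-44\right) \left(- \frac{1}{38}\right) - \frac{101}{39} = \frac{22}{19} - \frac{101}{39} = - \frac{1061}{741} \approx -1.4318$)
$J{\left(s,G \right)} = - \frac{4 s}{7}$ ($J{\left(s,G \right)} = - \frac{s 4}{7} = - \frac{4 s}{7}$)
$V = \frac{4244}{5187}$ ($V = \left(- \frac{4}{7}\right) \left(- \frac{1061}{741}\right) = \frac{4244}{5187} \approx 0.8182$)
$V - -37059 = \frac{4244}{5187} - -37059 = \frac{4244}{5187} + 37059 = \frac{192229277}{5187}$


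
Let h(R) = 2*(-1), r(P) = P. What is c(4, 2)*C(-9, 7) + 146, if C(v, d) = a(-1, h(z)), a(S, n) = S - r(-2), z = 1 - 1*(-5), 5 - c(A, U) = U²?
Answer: 147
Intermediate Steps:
c(A, U) = 5 - U²
z = 6 (z = 1 + 5 = 6)
h(R) = -2
a(S, n) = 2 + S (a(S, n) = S - 1*(-2) = S + 2 = 2 + S)
C(v, d) = 1 (C(v, d) = 2 - 1 = 1)
c(4, 2)*C(-9, 7) + 146 = (5 - 1*2²)*1 + 146 = (5 - 1*4)*1 + 146 = (5 - 4)*1 + 146 = 1*1 + 146 = 1 + 146 = 147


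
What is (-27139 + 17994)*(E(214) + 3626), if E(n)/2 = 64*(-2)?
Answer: -30818650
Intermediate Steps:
E(n) = -256 (E(n) = 2*(64*(-2)) = 2*(-128) = -256)
(-27139 + 17994)*(E(214) + 3626) = (-27139 + 17994)*(-256 + 3626) = -9145*3370 = -30818650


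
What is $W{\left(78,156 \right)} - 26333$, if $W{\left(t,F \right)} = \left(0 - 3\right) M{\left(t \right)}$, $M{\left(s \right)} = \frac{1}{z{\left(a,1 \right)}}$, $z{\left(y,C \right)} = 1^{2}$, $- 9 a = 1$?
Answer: $-26336$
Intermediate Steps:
$a = - \frac{1}{9}$ ($a = \left(- \frac{1}{9}\right) 1 = - \frac{1}{9} \approx -0.11111$)
$z{\left(y,C \right)} = 1$
$M{\left(s \right)} = 1$ ($M{\left(s \right)} = 1^{-1} = 1$)
$W{\left(t,F \right)} = -3$ ($W{\left(t,F \right)} = \left(0 - 3\right) 1 = \left(-3\right) 1 = -3$)
$W{\left(78,156 \right)} - 26333 = -3 - 26333 = -26336$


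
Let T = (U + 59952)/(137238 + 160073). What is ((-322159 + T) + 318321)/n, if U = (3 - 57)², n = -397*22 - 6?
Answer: 114101675/259849814 ≈ 0.43911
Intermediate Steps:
n = -8740 (n = -8734 - 6 = -8740)
U = 2916 (U = (-54)² = 2916)
T = 62868/297311 (T = (2916 + 59952)/(137238 + 160073) = 62868/297311 ≈ 0.21146)
((-322159 + T) + 318321)/n = ((-322159 + 62868/297311) + 318321)/(-8740) = (-95781351581/297311 + 318321)*(-1/8740) = -1141016750/297311*(-1/8740) = 114101675/259849814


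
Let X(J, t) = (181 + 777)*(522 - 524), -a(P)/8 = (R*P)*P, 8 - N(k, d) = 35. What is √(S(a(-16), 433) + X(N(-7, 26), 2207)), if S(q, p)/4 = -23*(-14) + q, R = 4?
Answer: 22*I*√69 ≈ 182.75*I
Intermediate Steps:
N(k, d) = -27 (N(k, d) = 8 - 1*35 = 8 - 35 = -27)
a(P) = -32*P² (a(P) = -8*4*P*P = -32*P²)
S(q, p) = 1288 + 4*q (S(q, p) = 4*(-23*(-14) + q) = 4*(322 + q) = 1288 + 4*q)
X(J, t) = -1916 (X(J, t) = 958*(-2) = -1916)
√(S(a(-16), 433) + X(N(-7, 26), 2207)) = √((1288 + 4*(-32*(-16)²)) - 1916) = √((1288 + 4*(-32*256)) - 1916) = √((1288 + 4*(-8192)) - 1916) = √((1288 - 32768) - 1916) = √(-31480 - 1916) = √(-33396) = 22*I*√69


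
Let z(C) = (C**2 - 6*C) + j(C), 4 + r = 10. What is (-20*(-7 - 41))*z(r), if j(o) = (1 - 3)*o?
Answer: -11520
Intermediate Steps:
r = 6 (r = -4 + 10 = 6)
j(o) = -2*o
z(C) = C**2 - 8*C (z(C) = (C**2 - 6*C) - 2*C = C**2 - 8*C)
(-20*(-7 - 41))*z(r) = (-20*(-7 - 41))*(6*(-8 + 6)) = (-20*(-48))*(6*(-2)) = 960*(-12) = -11520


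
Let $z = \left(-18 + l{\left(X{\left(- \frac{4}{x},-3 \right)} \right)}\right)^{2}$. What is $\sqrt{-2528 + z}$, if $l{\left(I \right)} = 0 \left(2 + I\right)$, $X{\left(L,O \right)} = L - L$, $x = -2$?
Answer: $2 i \sqrt{551} \approx 46.947 i$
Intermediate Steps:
$X{\left(L,O \right)} = 0$
$l{\left(I \right)} = 0$
$z = 324$ ($z = \left(-18 + 0\right)^{2} = \left(-18\right)^{2} = 324$)
$\sqrt{-2528 + z} = \sqrt{-2528 + 324} = \sqrt{-2204} = 2 i \sqrt{551}$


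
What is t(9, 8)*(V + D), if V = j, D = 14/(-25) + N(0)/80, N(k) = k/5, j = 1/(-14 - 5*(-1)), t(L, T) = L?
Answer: -151/25 ≈ -6.0400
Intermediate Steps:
j = -⅑ (j = 1/(-14 + 5) = 1/(-9) = -⅑ ≈ -0.11111)
N(k) = k/5 (N(k) = k*(⅕) = k/5)
D = -14/25 (D = 14/(-25) + ((⅕)*0)/80 = 14*(-1/25) + 0*(1/80) = -14/25 + 0 = -14/25 ≈ -0.56000)
V = -⅑ ≈ -0.11111
t(9, 8)*(V + D) = 9*(-⅑ - 14/25) = 9*(-151/225) = -151/25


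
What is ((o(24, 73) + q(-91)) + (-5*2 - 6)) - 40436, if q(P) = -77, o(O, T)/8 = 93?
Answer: -39785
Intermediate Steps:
o(O, T) = 744 (o(O, T) = 8*93 = 744)
((o(24, 73) + q(-91)) + (-5*2 - 6)) - 40436 = ((744 - 77) + (-5*2 - 6)) - 40436 = (667 + (-10 - 6)) - 40436 = (667 - 16) - 40436 = 651 - 40436 = -39785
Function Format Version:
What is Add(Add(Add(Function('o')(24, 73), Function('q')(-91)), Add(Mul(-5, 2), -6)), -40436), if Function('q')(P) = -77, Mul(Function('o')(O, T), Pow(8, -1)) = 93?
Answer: -39785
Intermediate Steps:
Function('o')(O, T) = 744 (Function('o')(O, T) = Mul(8, 93) = 744)
Add(Add(Add(Function('o')(24, 73), Function('q')(-91)), Add(Mul(-5, 2), -6)), -40436) = Add(Add(Add(744, -77), Add(Mul(-5, 2), -6)), -40436) = Add(Add(667, Add(-10, -6)), -40436) = Add(Add(667, -16), -40436) = Add(651, -40436) = -39785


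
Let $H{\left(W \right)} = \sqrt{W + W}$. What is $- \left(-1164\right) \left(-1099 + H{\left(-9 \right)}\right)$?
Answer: $-1279236 + 3492 i \sqrt{2} \approx -1.2792 \cdot 10^{6} + 4938.4 i$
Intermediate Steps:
$H{\left(W \right)} = \sqrt{2} \sqrt{W}$ ($H{\left(W \right)} = \sqrt{2 W} = \sqrt{2} \sqrt{W}$)
$- \left(-1164\right) \left(-1099 + H{\left(-9 \right)}\right) = - \left(-1164\right) \left(-1099 + \sqrt{2} \sqrt{-9}\right) = - \left(-1164\right) \left(-1099 + \sqrt{2} \cdot 3 i\right) = - \left(-1164\right) \left(-1099 + 3 i \sqrt{2}\right) = - (1279236 - 3492 i \sqrt{2}) = -1279236 + 3492 i \sqrt{2}$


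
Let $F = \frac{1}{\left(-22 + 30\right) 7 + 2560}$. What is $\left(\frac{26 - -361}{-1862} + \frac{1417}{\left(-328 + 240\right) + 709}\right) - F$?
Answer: $\frac{1045390655}{504147672} \approx 2.0736$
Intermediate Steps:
$F = \frac{1}{2616}$ ($F = \frac{1}{8 \cdot 7 + 2560} = \frac{1}{56 + 2560} = \frac{1}{2616} \approx 0.00038226$)
$\left(\frac{26 - -361}{-1862} + \frac{1417}{\left(-328 + 240\right) + 709}\right) - F = \left(\frac{26 - -361}{-1862} + \frac{1417}{\left(-328 + 240\right) + 709}\right) - \frac{1}{2616} = \left(\left(26 + 361\right) \left(- \frac{1}{1862}\right) + \frac{1417}{-88 + 709}\right) - \frac{1}{2616} = \left(387 \left(- \frac{1}{1862}\right) + \frac{1417}{621}\right) - \frac{1}{2616} = \left(- \frac{387}{1862} + 1417 \cdot \frac{1}{621}\right) - \frac{1}{2616} = \left(- \frac{387}{1862} + \frac{1417}{621}\right) - \frac{1}{2616} = \frac{2398127}{1156302} - \frac{1}{2616} = \frac{1045390655}{504147672}$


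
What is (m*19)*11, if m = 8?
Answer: 1672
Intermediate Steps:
(m*19)*11 = (8*19)*11 = 152*11 = 1672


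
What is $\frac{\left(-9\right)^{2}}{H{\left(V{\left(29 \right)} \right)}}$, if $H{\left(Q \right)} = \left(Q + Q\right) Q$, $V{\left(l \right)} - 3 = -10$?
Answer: $\frac{81}{98} \approx 0.82653$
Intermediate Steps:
$V{\left(l \right)} = -7$ ($V{\left(l \right)} = 3 - 10 = -7$)
$H{\left(Q \right)} = 2 Q^{2}$ ($H{\left(Q \right)} = 2 Q Q = 2 Q^{2}$)
$\frac{\left(-9\right)^{2}}{H{\left(V{\left(29 \right)} \right)}} = \frac{\left(-9\right)^{2}}{2 \left(-7\right)^{2}} = \frac{81}{2 \cdot 49} = \frac{81}{98}$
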